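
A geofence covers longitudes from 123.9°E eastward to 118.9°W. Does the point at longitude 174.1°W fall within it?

Band width going east from +123.9° to -118.9°: ((-118.9 − 123.9) mod 360) = 117.2°.
Offset of -174.1° east of the west edge: ((-174.1 − 123.9) mod 360) = 62.0°.
62.0° ≤ 117.2° ⇒ inside.

Yes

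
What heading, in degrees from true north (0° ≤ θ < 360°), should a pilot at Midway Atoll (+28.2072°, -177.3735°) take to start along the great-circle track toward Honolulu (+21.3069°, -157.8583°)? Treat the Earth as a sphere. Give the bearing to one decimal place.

106.9°

Δλ = -157.8583 − -177.3735 = 19.5152°.
θ = atan2( sin Δλ · cos φ₂ , cos φ₁ · sin φ₂ − sin φ₁ · cos φ₂ · cos Δλ )
  = atan2(0.31122, -0.09484) = 106.949° → normalised to [0°, 360°): 106.949°.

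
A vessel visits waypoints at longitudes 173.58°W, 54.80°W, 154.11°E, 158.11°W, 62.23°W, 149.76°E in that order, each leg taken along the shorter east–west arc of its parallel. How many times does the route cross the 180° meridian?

3

Leg 1: -173.58° → -54.80°, shortest Δλ = 118.78° (east) — does not cross 180°.
Leg 2: -54.80° → +154.11°, shortest Δλ = -151.09° (west) — crosses 180°.
Leg 3: +154.11° → -158.11°, shortest Δλ = 47.78° (east) — crosses 180°.
Leg 4: -158.11° → -62.23°, shortest Δλ = 95.88° (east) — does not cross 180°.
Leg 5: -62.23° → +149.76°, shortest Δλ = -148.01° (west) — crosses 180°.
Total crossings: 3.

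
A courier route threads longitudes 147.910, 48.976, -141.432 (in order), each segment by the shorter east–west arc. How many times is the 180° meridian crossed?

1

Leg 1: +147.910° → +48.976°, shortest Δλ = -98.934° (west) — does not cross 180°.
Leg 2: +48.976° → -141.432°, shortest Δλ = 169.592° (east) — crosses 180°.
Total crossings: 1.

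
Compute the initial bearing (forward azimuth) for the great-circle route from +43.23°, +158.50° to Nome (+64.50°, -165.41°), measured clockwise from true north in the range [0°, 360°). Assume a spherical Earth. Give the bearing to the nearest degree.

Δλ = -165.41 − 158.50 = -323.91°; wrapped into (−180°, 180°]: 36.09°.
θ = atan2( sin Δλ · cos φ₂ , cos φ₁ · sin φ₂ − sin φ₁ · cos φ₂ · cos Δλ )
  = atan2(0.25359, 0.41935) = 31.163° → normalised to [0°, 360°): 31.163°.

31°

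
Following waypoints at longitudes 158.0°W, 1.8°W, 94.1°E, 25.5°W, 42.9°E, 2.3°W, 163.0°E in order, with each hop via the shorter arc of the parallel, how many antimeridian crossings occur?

Leg 1: -158.0° → -1.8°, shortest Δλ = 156.2° (east) — does not cross 180°.
Leg 2: -1.8° → +94.1°, shortest Δλ = 95.9° (east) — does not cross 180°.
Leg 3: +94.1° → -25.5°, shortest Δλ = -119.6° (west) — does not cross 180°.
Leg 4: -25.5° → +42.9°, shortest Δλ = 68.4° (east) — does not cross 180°.
Leg 5: +42.9° → -2.3°, shortest Δλ = -45.2° (west) — does not cross 180°.
Leg 6: -2.3° → +163.0°, shortest Δλ = 165.3° (east) — does not cross 180°.
Total crossings: 0.

0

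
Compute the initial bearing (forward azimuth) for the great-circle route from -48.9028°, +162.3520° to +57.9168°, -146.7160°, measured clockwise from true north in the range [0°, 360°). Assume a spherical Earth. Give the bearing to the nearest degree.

27°

Δλ = -146.7160 − 162.3520 = -309.0680°; wrapped into (−180°, 180°]: 50.9320°.
θ = atan2( sin Δλ · cos φ₂ , cos φ₁ · sin φ₂ − sin φ₁ · cos φ₂ · cos Δλ )
  = atan2(0.41238, 0.80922) = 27.004° → normalised to [0°, 360°): 27.004°.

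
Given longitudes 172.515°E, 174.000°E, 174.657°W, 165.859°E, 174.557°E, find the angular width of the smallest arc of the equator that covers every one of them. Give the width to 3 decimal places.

Sort the longitudes: -174.657°, +165.859°, +172.515°, +174.000°, +174.557°.
Eastward gaps between consecutive values (wrapping around): 340.516°, 6.656°, 1.485°, 0.557°, 10.786°.
Largest gap = 340.516° ⇒ minimal covering band is its complement: 360° − 340.516° = 19.484°.
Band runs from +165.859° eastward to -174.657°, crossing the antimeridian.

19.484°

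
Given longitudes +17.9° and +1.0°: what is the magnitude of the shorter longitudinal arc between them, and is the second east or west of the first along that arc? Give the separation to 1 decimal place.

Raw difference: 1.0 − 17.9 = -16.9°.
Normalise into (−180°, 180°]: -16.9° stays -16.9°.
Negative ⇒ the second point lies to the west; separation 16.9°.

16.9° west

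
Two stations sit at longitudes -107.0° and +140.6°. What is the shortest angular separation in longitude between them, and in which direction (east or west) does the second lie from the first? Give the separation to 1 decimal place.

Raw difference: 140.6 − -107.0 = 247.6°.
Normalise into (−180°, 180°]: 247.6° − 360° = -112.4°.
Negative ⇒ the second point lies to the west; separation 112.4°.

112.4° west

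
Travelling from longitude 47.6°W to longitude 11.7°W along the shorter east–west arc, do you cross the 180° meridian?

No

Signed shortest Δλ = ((-11.7 − -47.6 + 180) mod 360) − 180 = 35.9°.
Going east by 35.9° from -47.6° reaches -11.7° without touching 180°.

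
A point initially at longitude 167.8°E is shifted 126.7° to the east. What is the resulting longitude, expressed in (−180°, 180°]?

65.5°W

Start at +167.8°; shift +126.7° → +294.5°.
+294.5° lies outside (−180°, 180°]; subtract 360° → -65.5°.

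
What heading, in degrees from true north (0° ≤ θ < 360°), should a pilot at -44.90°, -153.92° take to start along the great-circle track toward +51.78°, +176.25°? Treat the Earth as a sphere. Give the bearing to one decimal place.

Δλ = 176.25 − -153.92 = 330.17°; wrapped into (−180°, 180°]: -29.83°.
θ = atan2( sin Δλ · cos φ₂ , cos φ₁ · sin φ₂ − sin φ₁ · cos φ₂ · cos Δλ )
  = atan2(-0.30775, 0.93535) = -18.212° → normalised to [0°, 360°): 341.788°.

341.8°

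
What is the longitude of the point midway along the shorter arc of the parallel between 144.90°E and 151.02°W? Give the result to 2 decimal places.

Signed shortest Δλ from +144.90° to -151.02° is +64.08°.
Midpoint longitude = +144.90° + (+64.08°)/2 = +144.90° + 32.04° = +176.94°.
(The naïve average (+144.90 + -151.02)/2 = -3.06° is on the wrong side of the globe.)

176.94°E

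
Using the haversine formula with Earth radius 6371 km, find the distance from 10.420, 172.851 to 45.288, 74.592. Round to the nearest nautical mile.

Δλ = 74.592 − 172.851 = -98.259°.
Δφ = 45.288 − 10.420 = 34.868°.
a = sin²(Δφ/2) + cos φ₁ · cos φ₂ · sin²(Δλ/2) = 0.485433.
c = 2·atan2(√a, √(1−a)) = 1.54166 rad → d = 6371·c ≈ 9821.90 km ≈ 5303.40 nmi.

5303 nmi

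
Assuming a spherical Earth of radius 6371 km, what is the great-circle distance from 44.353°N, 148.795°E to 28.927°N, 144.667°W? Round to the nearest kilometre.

6008 km

Δλ = -144.667 − 148.795 = -293.462°; wrapped into (−180°, 180°]: 66.538°.
Δφ = 28.927 − 44.353 = -15.426°.
a = sin²(Δφ/2) + cos φ₁ · cos φ₂ · sin²(Δλ/2) = 0.206345.
c = 2·atan2(√a, √(1−a)) = 0.94306 rad → d = 6371·c ≈ 6008.27 km.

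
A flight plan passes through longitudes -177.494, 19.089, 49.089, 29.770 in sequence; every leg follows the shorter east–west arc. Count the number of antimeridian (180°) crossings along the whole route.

Leg 1: -177.494° → +19.089°, shortest Δλ = -163.417° (west) — crosses 180°.
Leg 2: +19.089° → +49.089°, shortest Δλ = 30.0° (east) — does not cross 180°.
Leg 3: +49.089° → +29.770°, shortest Δλ = -19.319° (west) — does not cross 180°.
Total crossings: 1.

1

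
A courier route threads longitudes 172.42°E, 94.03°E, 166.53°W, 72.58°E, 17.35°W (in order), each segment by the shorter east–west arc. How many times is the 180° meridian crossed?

2

Leg 1: +172.42° → +94.03°, shortest Δλ = -78.39° (west) — does not cross 180°.
Leg 2: +94.03° → -166.53°, shortest Δλ = 99.44° (east) — crosses 180°.
Leg 3: -166.53° → +72.58°, shortest Δλ = -120.89° (west) — crosses 180°.
Leg 4: +72.58° → -17.35°, shortest Δλ = -89.93° (west) — does not cross 180°.
Total crossings: 2.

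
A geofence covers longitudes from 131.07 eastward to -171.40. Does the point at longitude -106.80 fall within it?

Band width going east from +131.07° to -171.40°: ((-171.40 − 131.07) mod 360) = 57.53°.
Offset of -106.80° east of the west edge: ((-106.80 − 131.07) mod 360) = 122.13°.
122.13° > 57.53° ⇒ outside.

No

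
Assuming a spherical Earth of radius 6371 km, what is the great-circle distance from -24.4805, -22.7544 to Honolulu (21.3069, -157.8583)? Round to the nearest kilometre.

15422 km

Δλ = -157.8583 − -22.7544 = -135.1039°.
Δφ = 21.3069 − -24.4805 = 45.7874°.
a = sin²(Δφ/2) + cos φ₁ · cos φ₂ · sin²(Δλ/2) = 0.875605.
c = 2·atan2(√a, √(1−a)) = 2.42069 rad → d = 6371·c ≈ 15422.21 km.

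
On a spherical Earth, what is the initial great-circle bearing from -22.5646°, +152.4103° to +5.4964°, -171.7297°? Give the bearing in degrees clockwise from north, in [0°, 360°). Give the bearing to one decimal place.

55.7°

Δλ = -171.7297 − 152.4103 = -324.1400°; wrapped into (−180°, 180°]: 35.8600°.
θ = atan2( sin Δλ · cos φ₂ , cos φ₁ · sin φ₂ − sin φ₁ · cos φ₂ · cos Δλ )
  = atan2(0.58311, 0.39801) = 55.684° → normalised to [0°, 360°): 55.684°.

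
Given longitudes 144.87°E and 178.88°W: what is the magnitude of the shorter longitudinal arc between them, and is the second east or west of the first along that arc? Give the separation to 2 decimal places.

Raw difference: -178.88 − 144.87 = -323.75°.
Normalise into (−180°, 180°]: -323.75° + 360° = 36.25°.
Positive ⇒ the second point lies to the east; separation 36.25°.

36.25° east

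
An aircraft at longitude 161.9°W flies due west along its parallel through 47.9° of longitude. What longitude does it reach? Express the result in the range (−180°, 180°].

Start at -161.9°; shift −47.9° → -209.8°.
-209.8° lies outside (−180°, 180°]; add 360° → +150.2°.

150.2°E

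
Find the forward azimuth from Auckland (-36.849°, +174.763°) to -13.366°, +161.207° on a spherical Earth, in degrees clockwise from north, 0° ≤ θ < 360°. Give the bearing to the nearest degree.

Δλ = 161.207 − 174.763 = -13.556°.
θ = atan2( sin Δλ · cos φ₂ , cos φ₁ · sin φ₂ − sin φ₁ · cos φ₂ · cos Δλ )
  = atan2(-0.22805, 0.38222) = -30.822° → normalised to [0°, 360°): 329.178°.

329°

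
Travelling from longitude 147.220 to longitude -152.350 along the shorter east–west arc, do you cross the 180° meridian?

Naïve |-152.350 − 147.220| = 299.57° > 180°, so the shorter arc goes the other way round — across 180°.
Signed shortest Δλ = ((-152.350 − 147.220 + 180) mod 360) − 180 = 60.43°.
Going east by 60.43° from +147.220° passes through 180° before reaching -152.350°.

Yes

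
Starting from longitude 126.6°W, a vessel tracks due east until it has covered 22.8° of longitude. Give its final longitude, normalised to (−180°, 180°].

Start at -126.6°; shift +22.8° → -103.8°.
-103.8° already lies in (−180°, 180°].

103.8°W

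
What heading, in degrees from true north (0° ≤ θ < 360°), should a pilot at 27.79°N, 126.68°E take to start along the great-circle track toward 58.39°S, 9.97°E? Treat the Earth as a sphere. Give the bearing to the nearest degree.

Δλ = 9.97 − 126.68 = -116.71°.
θ = atan2( sin Δλ · cos φ₂ , cos φ₁ · sin φ₂ − sin φ₁ · cos φ₂ · cos Δλ )
  = atan2(-0.46821, -0.64357) = -143.964° → normalised to [0°, 360°): 216.036°.

216°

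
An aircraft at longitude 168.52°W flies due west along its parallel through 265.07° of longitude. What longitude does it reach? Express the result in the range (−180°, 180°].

73.59°W

Start at -168.52°; shift −265.07° → -433.59°.
-433.59° lies outside (−180°, 180°]; add 360° → -73.59°.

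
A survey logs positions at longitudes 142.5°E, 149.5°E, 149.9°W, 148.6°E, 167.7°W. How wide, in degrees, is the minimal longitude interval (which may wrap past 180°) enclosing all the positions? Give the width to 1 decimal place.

Sort the longitudes: -167.7°, -149.9°, +142.5°, +148.6°, +149.5°.
Eastward gaps between consecutive values (wrapping around): 17.8°, 292.4°, 6.1°, 0.9°, 42.8°.
Largest gap = 292.4° ⇒ minimal covering band is its complement: 360° − 292.4° = 67.6°.
Band runs from +142.5° eastward to -149.9°, crossing the antimeridian.

67.6°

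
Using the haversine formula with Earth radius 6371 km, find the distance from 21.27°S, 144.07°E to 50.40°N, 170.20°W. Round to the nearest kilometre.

Δλ = -170.20 − 144.07 = -314.27°; wrapped into (−180°, 180°]: 45.73°.
Δφ = 50.40 − -21.27 = 71.67°.
a = sin²(Δφ/2) + cos φ₁ · cos φ₂ · sin²(Δλ/2) = 0.432438.
c = 2·atan2(√a, √(1−a)) = 1.43526 rad → d = 6371·c ≈ 9144.02 km.

9144 km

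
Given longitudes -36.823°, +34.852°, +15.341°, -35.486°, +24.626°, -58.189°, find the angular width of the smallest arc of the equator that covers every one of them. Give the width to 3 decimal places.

93.041°

Sort the longitudes: -58.189°, -36.823°, -35.486°, +15.341°, +24.626°, +34.852°.
Eastward gaps between consecutive values (wrapping around): 21.366°, 1.337°, 50.827°, 9.285°, 10.226°, 266.959°.
Largest gap = 266.959° ⇒ minimal covering band is its complement: 360° − 266.959° = 93.041°.
Band runs from -58.189° eastward to +34.852°.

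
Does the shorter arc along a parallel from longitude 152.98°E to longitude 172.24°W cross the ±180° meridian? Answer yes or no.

Naïve |-172.24 − 152.98| = 325.22° > 180°, so the shorter arc goes the other way round — across 180°.
Signed shortest Δλ = ((-172.24 − 152.98 + 180) mod 360) − 180 = 34.78°.
Going east by 34.78° from +152.98° passes through 180° before reaching -172.24°.

Yes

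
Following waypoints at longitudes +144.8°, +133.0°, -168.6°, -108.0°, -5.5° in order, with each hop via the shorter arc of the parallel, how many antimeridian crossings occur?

Leg 1: +144.8° → +133.0°, shortest Δλ = -11.8° (west) — does not cross 180°.
Leg 2: +133.0° → -168.6°, shortest Δλ = 58.4° (east) — crosses 180°.
Leg 3: -168.6° → -108.0°, shortest Δλ = 60.6° (east) — does not cross 180°.
Leg 4: -108.0° → -5.5°, shortest Δλ = 102.5° (east) — does not cross 180°.
Total crossings: 1.

1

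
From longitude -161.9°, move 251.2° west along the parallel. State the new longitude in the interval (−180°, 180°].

-53.1°

Start at -161.9°; shift −251.2° → -413.1°.
-413.1° lies outside (−180°, 180°]; add 360° → -53.1°.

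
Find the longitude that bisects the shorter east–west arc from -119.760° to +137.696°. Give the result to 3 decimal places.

-171.032°

Signed shortest Δλ from -119.760° to +137.696° is -102.544°.
Midpoint longitude = -119.760° + (-102.544°)/2 = -119.760° − 51.272° = -171.032°.
(The naïve average (-119.760 + +137.696)/2 = 8.968° is on the wrong side of the globe.)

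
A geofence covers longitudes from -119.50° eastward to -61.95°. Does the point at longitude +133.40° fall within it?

No

Band width going east from -119.50° to -61.95°: ((-61.95 − -119.50) mod 360) = 57.55°.
Offset of +133.40° east of the west edge: ((133.40 − -119.50) mod 360) = 252.90°.
252.90° > 57.55° ⇒ outside.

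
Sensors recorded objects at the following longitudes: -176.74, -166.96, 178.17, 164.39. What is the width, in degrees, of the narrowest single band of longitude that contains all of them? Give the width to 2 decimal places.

Sort the longitudes: -176.74°, -166.96°, +164.39°, +178.17°.
Eastward gaps between consecutive values (wrapping around): 9.78°, 331.35°, 13.78°, 5.09°.
Largest gap = 331.35° ⇒ minimal covering band is its complement: 360° − 331.35° = 28.65°.
Band runs from +164.39° eastward to -166.96°, crossing the antimeridian.

28.65°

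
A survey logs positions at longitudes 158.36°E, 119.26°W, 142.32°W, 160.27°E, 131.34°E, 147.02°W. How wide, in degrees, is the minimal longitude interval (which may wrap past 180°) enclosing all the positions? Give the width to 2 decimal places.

Sort the longitudes: -147.02°, -142.32°, -119.26°, +131.34°, +158.36°, +160.27°.
Eastward gaps between consecutive values (wrapping around): 4.70°, 23.06°, 250.60°, 27.02°, 1.91°, 52.71°.
Largest gap = 250.60° ⇒ minimal covering band is its complement: 360° − 250.60° = 109.40°.
Band runs from +131.34° eastward to -119.26°, crossing the antimeridian.

109.40°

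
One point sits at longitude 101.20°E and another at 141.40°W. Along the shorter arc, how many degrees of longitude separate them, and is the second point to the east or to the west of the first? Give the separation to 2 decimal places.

Raw difference: -141.40 − 101.20 = -242.6°.
Normalise into (−180°, 180°]: -242.6° + 360° = 117.4°.
Positive ⇒ the second point lies to the east; separation 117.40°.

117.40° east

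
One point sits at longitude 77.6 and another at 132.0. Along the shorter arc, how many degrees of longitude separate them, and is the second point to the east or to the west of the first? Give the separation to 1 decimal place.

Raw difference: 132.0 − 77.6 = 54.4°.
Normalise into (−180°, 180°]: 54.4° stays 54.4°.
Positive ⇒ the second point lies to the east; separation 54.4°.

54.4° east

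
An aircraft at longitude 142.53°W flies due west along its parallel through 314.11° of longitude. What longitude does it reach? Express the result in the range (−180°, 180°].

Start at -142.53°; shift −314.11° → -456.64°.
-456.64° lies outside (−180°, 180°]; add 360° → -96.64°.

96.64°W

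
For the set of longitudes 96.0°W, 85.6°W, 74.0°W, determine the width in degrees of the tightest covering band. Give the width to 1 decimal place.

Sort the longitudes: -96.0°, -85.6°, -74.0°.
Eastward gaps between consecutive values (wrapping around): 10.4°, 11.6°, 338.0°.
Largest gap = 338.0° ⇒ minimal covering band is its complement: 360° − 338.0° = 22.0°.
Band runs from -96.0° eastward to -74.0°.

22.0°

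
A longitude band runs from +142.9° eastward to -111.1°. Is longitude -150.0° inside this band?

Band width going east from +142.9° to -111.1°: ((-111.1 − 142.9) mod 360) = 106.0°.
Offset of -150.0° east of the west edge: ((-150.0 − 142.9) mod 360) = 67.1°.
67.1° ≤ 106.0° ⇒ inside.

Yes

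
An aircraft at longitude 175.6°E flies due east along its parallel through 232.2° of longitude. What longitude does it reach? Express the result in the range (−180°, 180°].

47.8°E

Start at +175.6°; shift +232.2° → +407.8°.
+407.8° lies outside (−180°, 180°]; subtract 360° → +47.8°.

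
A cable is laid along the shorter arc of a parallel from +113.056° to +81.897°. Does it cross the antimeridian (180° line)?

No

Signed shortest Δλ = ((81.897 − 113.056 + 180) mod 360) − 180 = -31.159°.
Going west by 31.159° from +113.056° reaches +81.897° without touching 180°.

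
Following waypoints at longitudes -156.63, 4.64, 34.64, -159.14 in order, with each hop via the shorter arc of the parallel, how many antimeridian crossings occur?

1

Leg 1: -156.63° → +4.64°, shortest Δλ = 161.27° (east) — does not cross 180°.
Leg 2: +4.64° → +34.64°, shortest Δλ = 30.0° (east) — does not cross 180°.
Leg 3: +34.64° → -159.14°, shortest Δλ = 166.22° (east) — crosses 180°.
Total crossings: 1.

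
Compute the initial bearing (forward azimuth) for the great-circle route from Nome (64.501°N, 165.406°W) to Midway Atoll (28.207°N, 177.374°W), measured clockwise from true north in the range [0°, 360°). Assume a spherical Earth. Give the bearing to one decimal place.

197.6°

Δλ = -177.374 − -165.406 = -11.968°.
θ = atan2( sin Δλ · cos φ₂ , cos φ₁ · sin φ₂ − sin φ₁ · cos φ₂ · cos Δλ )
  = atan2(-0.18274, -0.57464) = -162.359° → normalised to [0°, 360°): 197.641°.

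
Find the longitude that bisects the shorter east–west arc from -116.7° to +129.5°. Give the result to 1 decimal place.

-173.6°

Signed shortest Δλ from -116.7° to +129.5° is -113.8°.
Midpoint longitude = -116.7° + (-113.8°)/2 = -116.7° − 56.9° = -173.6°.
(The naïve average (-116.7 + +129.5)/2 = 6.4° is on the wrong side of the globe.)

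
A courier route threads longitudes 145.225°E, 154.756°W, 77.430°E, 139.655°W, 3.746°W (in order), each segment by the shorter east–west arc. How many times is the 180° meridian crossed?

Leg 1: +145.225° → -154.756°, shortest Δλ = 60.019° (east) — crosses 180°.
Leg 2: -154.756° → +77.430°, shortest Δλ = -127.814° (west) — crosses 180°.
Leg 3: +77.430° → -139.655°, shortest Δλ = 142.915° (east) — crosses 180°.
Leg 4: -139.655° → -3.746°, shortest Δλ = 135.909° (east) — does not cross 180°.
Total crossings: 3.

3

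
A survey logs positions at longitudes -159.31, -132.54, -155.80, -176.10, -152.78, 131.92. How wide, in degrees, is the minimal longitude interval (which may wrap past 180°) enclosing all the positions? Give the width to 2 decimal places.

Sort the longitudes: -176.10°, -159.31°, -155.80°, -152.78°, -132.54°, +131.92°.
Eastward gaps between consecutive values (wrapping around): 16.79°, 3.51°, 3.02°, 20.24°, 264.46°, 51.98°.
Largest gap = 264.46° ⇒ minimal covering band is its complement: 360° − 264.46° = 95.54°.
Band runs from +131.92° eastward to -132.54°, crossing the antimeridian.

95.54°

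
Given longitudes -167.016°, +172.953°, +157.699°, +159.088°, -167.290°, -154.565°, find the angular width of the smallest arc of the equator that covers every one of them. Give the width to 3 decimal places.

47.736°

Sort the longitudes: -167.290°, -167.016°, -154.565°, +157.699°, +159.088°, +172.953°.
Eastward gaps between consecutive values (wrapping around): 0.274°, 12.451°, 312.264°, 1.389°, 13.865°, 19.757°.
Largest gap = 312.264° ⇒ minimal covering band is its complement: 360° − 312.264° = 47.736°.
Band runs from +157.699° eastward to -154.565°, crossing the antimeridian.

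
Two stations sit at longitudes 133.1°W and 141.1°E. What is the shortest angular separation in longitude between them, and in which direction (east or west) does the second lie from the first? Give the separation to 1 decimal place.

85.8° west

Raw difference: 141.1 − -133.1 = 274.2°.
Normalise into (−180°, 180°]: 274.2° − 360° = -85.8°.
Negative ⇒ the second point lies to the west; separation 85.8°.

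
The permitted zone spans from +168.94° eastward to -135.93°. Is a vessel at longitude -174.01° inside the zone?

Yes

Band width going east from +168.94° to -135.93°: ((-135.93 − 168.94) mod 360) = 55.13°.
Offset of -174.01° east of the west edge: ((-174.01 − 168.94) mod 360) = 17.05°.
17.05° ≤ 55.13° ⇒ inside.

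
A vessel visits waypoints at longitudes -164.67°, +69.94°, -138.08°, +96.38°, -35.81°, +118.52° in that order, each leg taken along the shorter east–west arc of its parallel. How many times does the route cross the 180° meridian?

3

Leg 1: -164.67° → +69.94°, shortest Δλ = -125.39° (west) — crosses 180°.
Leg 2: +69.94° → -138.08°, shortest Δλ = 151.98° (east) — crosses 180°.
Leg 3: -138.08° → +96.38°, shortest Δλ = -125.54° (west) — crosses 180°.
Leg 4: +96.38° → -35.81°, shortest Δλ = -132.19° (west) — does not cross 180°.
Leg 5: -35.81° → +118.52°, shortest Δλ = 154.33° (east) — does not cross 180°.
Total crossings: 3.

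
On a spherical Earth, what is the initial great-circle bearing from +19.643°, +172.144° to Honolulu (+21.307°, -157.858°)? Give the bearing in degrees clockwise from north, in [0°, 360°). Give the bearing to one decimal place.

Δλ = -157.858 − 172.144 = -330.002°; wrapped into (−180°, 180°]: 29.998°.
θ = atan2( sin Δλ · cos φ₂ , cos φ₁ · sin φ₂ − sin φ₁ · cos φ₂ · cos Δλ )
  = atan2(0.46580, 0.07099) = 81.334° → normalised to [0°, 360°): 81.334°.

81.3°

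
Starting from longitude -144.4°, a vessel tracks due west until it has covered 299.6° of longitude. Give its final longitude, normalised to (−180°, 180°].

-84.0°

Start at -144.4°; shift −299.6° → -444.0°.
-444.0° lies outside (−180°, 180°]; add 360° → -84.0°.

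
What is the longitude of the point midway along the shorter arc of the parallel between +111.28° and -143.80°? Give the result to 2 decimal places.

Signed shortest Δλ from +111.28° to -143.80° is +104.92°.
Midpoint longitude = +111.28° + (+104.92°)/2 = +111.28° + 52.46° = +163.74°.
(The naïve average (+111.28 + -143.80)/2 = -16.26° is on the wrong side of the globe.)

+163.74°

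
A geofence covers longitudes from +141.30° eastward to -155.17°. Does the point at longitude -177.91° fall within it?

Yes

Band width going east from +141.30° to -155.17°: ((-155.17 − 141.30) mod 360) = 63.53°.
Offset of -177.91° east of the west edge: ((-177.91 − 141.30) mod 360) = 40.79°.
40.79° ≤ 63.53° ⇒ inside.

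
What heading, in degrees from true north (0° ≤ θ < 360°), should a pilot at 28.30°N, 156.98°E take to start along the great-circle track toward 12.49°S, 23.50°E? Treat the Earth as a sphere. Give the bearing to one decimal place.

280.2°

Δλ = 23.50 − 156.98 = -133.48°.
θ = atan2( sin Δλ · cos φ₂ , cos φ₁ · sin φ₂ − sin φ₁ · cos φ₂ · cos Δλ )
  = atan2(-0.70844, 0.12808) = -79.752° → normalised to [0°, 360°): 280.248°.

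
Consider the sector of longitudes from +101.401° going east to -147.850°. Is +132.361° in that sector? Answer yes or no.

Yes

Band width going east from +101.401° to -147.850°: ((-147.850 − 101.401) mod 360) = 110.749°.
Offset of +132.361° east of the west edge: ((132.361 − 101.401) mod 360) = 30.960°.
30.960° ≤ 110.749° ⇒ inside.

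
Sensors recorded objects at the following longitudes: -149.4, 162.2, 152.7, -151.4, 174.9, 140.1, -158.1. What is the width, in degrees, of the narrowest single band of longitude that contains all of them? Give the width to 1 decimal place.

Sort the longitudes: -158.1°, -151.4°, -149.4°, +140.1°, +152.7°, +162.2°, +174.9°.
Eastward gaps between consecutive values (wrapping around): 6.7°, 2.0°, 289.5°, 12.6°, 9.5°, 12.7°, 27.0°.
Largest gap = 289.5° ⇒ minimal covering band is its complement: 360° − 289.5° = 70.5°.
Band runs from +140.1° eastward to -149.4°, crossing the antimeridian.

70.5°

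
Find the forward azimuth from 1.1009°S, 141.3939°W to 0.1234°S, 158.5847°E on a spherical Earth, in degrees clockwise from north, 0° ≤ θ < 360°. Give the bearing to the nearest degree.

Δλ = 158.5847 − -141.3939 = 299.9786°; wrapped into (−180°, 180°]: -60.0214°.
θ = atan2( sin Δλ · cos φ₂ , cos φ₁ · sin φ₂ − sin φ₁ · cos φ₂ · cos Δλ )
  = atan2(-0.86621, 0.00745) = -89.507° → normalised to [0°, 360°): 270.493°.

270°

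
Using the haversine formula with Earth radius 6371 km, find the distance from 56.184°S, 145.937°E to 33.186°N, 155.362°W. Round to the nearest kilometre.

Δλ = -155.362 − 145.937 = -301.299°; wrapped into (−180°, 180°]: 58.701°.
Δφ = 33.186 − -56.184 = 89.370°.
a = sin²(Δφ/2) + cos φ₁ · cos φ₂ · sin²(Δλ/2) = 0.606399.
c = 2·atan2(√a, √(1−a)) = 1.78523 rad → d = 6371·c ≈ 11373.73 km.

11374 km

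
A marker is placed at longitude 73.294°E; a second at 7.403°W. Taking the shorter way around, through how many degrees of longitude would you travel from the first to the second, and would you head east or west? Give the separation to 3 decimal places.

Raw difference: -7.403 − 73.294 = -80.697°.
Normalise into (−180°, 180°]: -80.697° stays -80.697°.
Negative ⇒ the second point lies to the west; separation 80.697°.

80.697° west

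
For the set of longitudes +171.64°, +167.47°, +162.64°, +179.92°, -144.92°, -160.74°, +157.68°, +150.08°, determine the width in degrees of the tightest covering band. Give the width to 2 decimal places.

Sort the longitudes: -160.74°, -144.92°, +150.08°, +157.68°, +162.64°, +167.47°, +171.64°, +179.92°.
Eastward gaps between consecutive values (wrapping around): 15.82°, 295.00°, 7.60°, 4.96°, 4.83°, 4.17°, 8.28°, 19.34°.
Largest gap = 295.00° ⇒ minimal covering band is its complement: 360° − 295.00° = 65.00°.
Band runs from +150.08° eastward to -144.92°, crossing the antimeridian.

65.00°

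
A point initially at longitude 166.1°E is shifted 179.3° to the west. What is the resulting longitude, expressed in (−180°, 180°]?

Start at +166.1°; shift −179.3° → -13.2°.
-13.2° already lies in (−180°, 180°].

13.2°W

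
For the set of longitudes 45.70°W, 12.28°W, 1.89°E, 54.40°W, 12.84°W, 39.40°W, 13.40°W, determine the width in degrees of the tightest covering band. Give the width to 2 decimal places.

Sort the longitudes: -54.40°, -45.70°, -39.40°, -13.40°, -12.84°, -12.28°, +1.89°.
Eastward gaps between consecutive values (wrapping around): 8.70°, 6.30°, 26.00°, 0.56°, 0.56°, 14.17°, 303.71°.
Largest gap = 303.71° ⇒ minimal covering band is its complement: 360° − 303.71° = 56.29°.
Band runs from -54.40° eastward to +1.89°.

56.29°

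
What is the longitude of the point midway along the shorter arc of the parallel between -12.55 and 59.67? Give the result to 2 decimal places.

Signed shortest Δλ from -12.55° to +59.67° is +72.22°.
Midpoint longitude = -12.55° + (+72.22°)/2 = -12.55° + 36.11° = +23.56°.

+23.56°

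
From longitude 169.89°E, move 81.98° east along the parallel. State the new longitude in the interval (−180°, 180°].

Start at +169.89°; shift +81.98° → +251.87°.
+251.87° lies outside (−180°, 180°]; subtract 360° → -108.13°.

108.13°W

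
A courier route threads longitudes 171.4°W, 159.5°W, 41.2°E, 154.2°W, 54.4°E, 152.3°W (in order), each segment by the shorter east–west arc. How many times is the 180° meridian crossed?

4

Leg 1: -171.4° → -159.5°, shortest Δλ = 11.9° (east) — does not cross 180°.
Leg 2: -159.5° → +41.2°, shortest Δλ = -159.3° (west) — crosses 180°.
Leg 3: +41.2° → -154.2°, shortest Δλ = 164.6° (east) — crosses 180°.
Leg 4: -154.2° → +54.4°, shortest Δλ = -151.4° (west) — crosses 180°.
Leg 5: +54.4° → -152.3°, shortest Δλ = 153.3° (east) — crosses 180°.
Total crossings: 4.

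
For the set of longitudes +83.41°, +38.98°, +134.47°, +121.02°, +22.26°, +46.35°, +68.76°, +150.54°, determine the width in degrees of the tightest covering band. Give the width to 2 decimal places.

Sort the longitudes: +22.26°, +38.98°, +46.35°, +68.76°, +83.41°, +121.02°, +134.47°, +150.54°.
Eastward gaps between consecutive values (wrapping around): 16.72°, 7.37°, 22.41°, 14.65°, 37.61°, 13.45°, 16.07°, 231.72°.
Largest gap = 231.72° ⇒ minimal covering band is its complement: 360° − 231.72° = 128.28°.
Band runs from +22.26° eastward to +150.54°.

128.28°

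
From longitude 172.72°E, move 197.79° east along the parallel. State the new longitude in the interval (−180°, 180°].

10.51°E

Start at +172.72°; shift +197.79° → +370.51°.
+370.51° lies outside (−180°, 180°]; subtract 360° → +10.51°.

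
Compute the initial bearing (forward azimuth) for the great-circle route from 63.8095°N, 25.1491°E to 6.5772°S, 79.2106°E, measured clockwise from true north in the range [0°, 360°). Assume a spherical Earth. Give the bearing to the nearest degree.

126°

Δλ = 79.2106 − 25.1491 = 54.0615°.
θ = atan2( sin Δλ · cos φ₂ , cos φ₁ · sin φ₂ − sin φ₁ · cos φ₂ · cos Δλ )
  = atan2(0.80432, -0.57375) = 125.501° → normalised to [0°, 360°): 125.501°.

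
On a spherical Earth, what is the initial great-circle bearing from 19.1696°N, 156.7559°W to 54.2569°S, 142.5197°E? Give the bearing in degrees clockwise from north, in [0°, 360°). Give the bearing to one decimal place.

210.6°

Δλ = 142.5197 − -156.7559 = 299.2756°; wrapped into (−180°, 180°]: -60.7244°.
θ = atan2( sin Δλ · cos φ₂ , cos φ₁ · sin φ₂ − sin φ₁ · cos φ₂ · cos Δλ )
  = atan2(-0.50954, -0.86044) = -149.366° → normalised to [0°, 360°): 210.634°.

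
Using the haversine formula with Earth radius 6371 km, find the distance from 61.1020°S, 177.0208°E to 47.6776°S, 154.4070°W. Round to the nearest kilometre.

2344 km

Δλ = -154.4070 − 177.0208 = -331.4278°; wrapped into (−180°, 180°]: 28.5722°.
Δφ = -47.6776 − -61.1020 = 13.4244°.
a = sin²(Δφ/2) + cos φ₁ · cos φ₂ · sin²(Δλ/2) = 0.033474.
c = 2·atan2(√a, √(1−a)) = 0.36799 rad → d = 6371·c ≈ 2344.48 km.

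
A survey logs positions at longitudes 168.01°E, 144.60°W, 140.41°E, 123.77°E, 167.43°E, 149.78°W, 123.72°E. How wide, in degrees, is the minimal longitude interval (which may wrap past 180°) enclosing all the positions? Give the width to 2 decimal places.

91.68°

Sort the longitudes: -149.78°, -144.60°, +123.72°, +123.77°, +140.41°, +167.43°, +168.01°.
Eastward gaps between consecutive values (wrapping around): 5.18°, 268.32°, 0.05°, 16.64°, 27.02°, 0.58°, 42.21°.
Largest gap = 268.32° ⇒ minimal covering band is its complement: 360° − 268.32° = 91.68°.
Band runs from +123.72° eastward to -144.60°, crossing the antimeridian.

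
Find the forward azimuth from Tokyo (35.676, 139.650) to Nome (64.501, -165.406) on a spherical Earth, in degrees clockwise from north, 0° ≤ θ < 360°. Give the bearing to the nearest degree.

Δλ = -165.406 − 139.650 = -305.056°; wrapped into (−180°, 180°]: 54.944°.
θ = atan2( sin Δλ · cos φ₂ , cos φ₁ · sin φ₂ − sin φ₁ · cos φ₂ · cos Δλ )
  = atan2(0.35240, 0.58900) = 30.892° → normalised to [0°, 360°): 30.892°.

31°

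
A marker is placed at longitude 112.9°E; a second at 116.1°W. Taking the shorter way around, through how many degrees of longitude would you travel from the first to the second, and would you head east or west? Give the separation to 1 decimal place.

131.0° east

Raw difference: -116.1 − 112.9 = -229.0°.
Normalise into (−180°, 180°]: -229.0° + 360° = 131.0°.
Positive ⇒ the second point lies to the east; separation 131.0°.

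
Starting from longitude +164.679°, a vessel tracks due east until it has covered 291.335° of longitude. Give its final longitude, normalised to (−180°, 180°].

+96.014°

Start at +164.679°; shift +291.335° → +456.014°.
+456.014° lies outside (−180°, 180°]; subtract 360° → +96.014°.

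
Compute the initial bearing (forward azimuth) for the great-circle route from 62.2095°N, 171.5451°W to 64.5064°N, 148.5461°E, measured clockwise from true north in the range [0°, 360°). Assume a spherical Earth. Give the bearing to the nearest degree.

Δλ = 148.5461 − -171.5451 = 320.0912°; wrapped into (−180°, 180°]: -39.9088°.
θ = atan2( sin Δλ · cos φ₂ , cos φ₁ · sin φ₂ − sin φ₁ · cos φ₂ · cos Δλ )
  = atan2(-0.27614, 0.12877) = -64.999° → normalised to [0°, 360°): 295.001°.

295°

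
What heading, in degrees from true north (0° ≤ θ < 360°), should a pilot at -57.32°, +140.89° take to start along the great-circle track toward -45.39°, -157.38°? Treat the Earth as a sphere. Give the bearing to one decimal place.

99.6°

Δλ = -157.38 − 140.89 = -298.27°; wrapped into (−180°, 180°]: 61.73°.
θ = atan2( sin Δλ · cos φ₂ , cos φ₁ · sin φ₂ − sin φ₁ · cos φ₂ · cos Δλ )
  = atan2(0.61851, -0.10443) = 99.583° → normalised to [0°, 360°): 99.583°.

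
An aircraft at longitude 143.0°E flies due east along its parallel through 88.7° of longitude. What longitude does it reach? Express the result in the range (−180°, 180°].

128.3°W

Start at +143.0°; shift +88.7° → +231.7°.
+231.7° lies outside (−180°, 180°]; subtract 360° → -128.3°.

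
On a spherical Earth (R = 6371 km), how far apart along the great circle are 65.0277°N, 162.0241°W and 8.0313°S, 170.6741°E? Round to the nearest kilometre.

8432 km

Δλ = 170.6741 − -162.0241 = 332.6982°; wrapped into (−180°, 180°]: -27.3018°.
Δφ = -8.0313 − 65.0277 = -73.0590°.
a = sin²(Δφ/2) + cos φ₁ · cos φ₂ · sin²(Δλ/2) = 0.377591.
c = 2·atan2(√a, √(1−a)) = 1.32346 rad → d = 6371·c ≈ 8431.79 km.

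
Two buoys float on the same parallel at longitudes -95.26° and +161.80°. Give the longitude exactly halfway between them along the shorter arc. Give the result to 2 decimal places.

Signed shortest Δλ from -95.26° to +161.80° is -102.94°.
Midpoint longitude = -95.26° + (-102.94°)/2 = -95.26° − 51.47° = -146.73°.
(The naïve average (-95.26 + +161.80)/2 = 33.27° is on the wrong side of the globe.)

-146.73°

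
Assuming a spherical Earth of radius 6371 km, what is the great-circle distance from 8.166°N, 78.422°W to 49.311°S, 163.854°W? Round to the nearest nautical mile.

Δλ = -163.854 − -78.422 = -85.432°.
Δφ = -49.311 − 8.166 = -57.477°.
a = sin²(Δφ/2) + cos φ₁ · cos φ₂ · sin²(Δλ/2) = 0.528154.
c = 2·atan2(√a, √(1−a)) = 1.62713 rad → d = 6371·c ≈ 10366.47 km ≈ 5597.45 nmi.

5597 nmi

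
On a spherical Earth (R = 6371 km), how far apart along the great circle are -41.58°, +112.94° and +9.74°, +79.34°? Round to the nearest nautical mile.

Δλ = 79.34 − 112.94 = -33.60°.
Δφ = 9.74 − -41.58 = 51.32°.
a = sin²(Δφ/2) + cos φ₁ · cos φ₂ · sin²(Δλ/2) = 0.249104.
c = 2·atan2(√a, √(1−a)) = 1.04513 rad → d = 6371·c ≈ 6658.51 km ≈ 3595.31 nmi.

3595 nmi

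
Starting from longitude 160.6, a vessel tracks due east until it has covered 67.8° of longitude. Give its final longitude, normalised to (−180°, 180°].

-131.6°

Start at +160.6°; shift +67.8° → +228.4°.
+228.4° lies outside (−180°, 180°]; subtract 360° → -131.6°.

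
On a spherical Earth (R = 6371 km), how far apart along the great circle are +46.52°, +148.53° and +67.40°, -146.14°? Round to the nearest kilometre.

4305 km

Δλ = -146.14 − 148.53 = -294.67°; wrapped into (−180°, 180°]: 65.33°.
Δφ = 67.40 − 46.52 = 20.88°.
a = sin²(Δφ/2) + cos φ₁ · cos φ₂ · sin²(Δλ/2) = 0.109866.
c = 2·atan2(√a, √(1−a)) = 0.67570 rad → d = 6371·c ≈ 4304.91 km.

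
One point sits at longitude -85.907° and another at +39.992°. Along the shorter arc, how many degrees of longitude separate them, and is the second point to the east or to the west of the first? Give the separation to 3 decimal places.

Raw difference: 39.992 − -85.907 = 125.899°.
Normalise into (−180°, 180°]: 125.899° stays 125.899°.
Positive ⇒ the second point lies to the east; separation 125.899°.

125.899° east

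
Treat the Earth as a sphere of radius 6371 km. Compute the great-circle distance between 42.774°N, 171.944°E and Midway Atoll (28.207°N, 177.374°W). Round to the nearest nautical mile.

Δλ = -177.374 − 171.944 = -349.318°; wrapped into (−180°, 180°]: 10.682°.
Δφ = 28.207 − 42.774 = -14.567°.
a = sin²(Δφ/2) + cos φ₁ · cos φ₂ · sin²(Δλ/2) = 0.021678.
c = 2·atan2(√a, √(1−a)) = 0.29554 rad → d = 6371·c ≈ 1882.89 km ≈ 1016.68 nmi.

1017 nmi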